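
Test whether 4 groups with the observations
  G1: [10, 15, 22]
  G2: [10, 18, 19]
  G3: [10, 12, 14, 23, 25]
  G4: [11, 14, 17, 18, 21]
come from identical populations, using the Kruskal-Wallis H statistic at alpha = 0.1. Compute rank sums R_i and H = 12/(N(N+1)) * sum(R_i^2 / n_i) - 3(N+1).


Step 1: Combine all N = 16 observations and assign midranks.
sorted (value, group, rank): (10,G1,2), (10,G2,2), (10,G3,2), (11,G4,4), (12,G3,5), (14,G3,6.5), (14,G4,6.5), (15,G1,8), (17,G4,9), (18,G2,10.5), (18,G4,10.5), (19,G2,12), (21,G4,13), (22,G1,14), (23,G3,15), (25,G3,16)
Step 2: Sum ranks within each group.
R_1 = 24 (n_1 = 3)
R_2 = 24.5 (n_2 = 3)
R_3 = 44.5 (n_3 = 5)
R_4 = 43 (n_4 = 5)
Step 3: H = 12/(N(N+1)) * sum(R_i^2/n_i) - 3(N+1)
     = 12/(16*17) * (24^2/3 + 24.5^2/3 + 44.5^2/5 + 43^2/5) - 3*17
     = 0.044118 * 1157.93 - 51
     = 0.085294.
Step 4: Ties present; correction factor C = 1 - 36/(16^3 - 16) = 0.991176. Corrected H = 0.085294 / 0.991176 = 0.086053.
Step 5: Under H0, H ~ chi^2(3); p-value = 0.993457.
Step 6: alpha = 0.1. fail to reject H0.

H = 0.0861, df = 3, p = 0.993457, fail to reject H0.


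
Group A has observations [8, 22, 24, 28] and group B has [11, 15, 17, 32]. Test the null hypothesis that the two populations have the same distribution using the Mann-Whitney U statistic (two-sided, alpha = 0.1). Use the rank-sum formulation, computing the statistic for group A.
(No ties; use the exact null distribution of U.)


Step 1: Combine and sort all 8 observations; assign midranks.
sorted (value, group): (8,X), (11,Y), (15,Y), (17,Y), (22,X), (24,X), (28,X), (32,Y)
ranks: 8->1, 11->2, 15->3, 17->4, 22->5, 24->6, 28->7, 32->8
Step 2: Rank sum for X: R1 = 1 + 5 + 6 + 7 = 19.
Step 3: U_X = R1 - n1(n1+1)/2 = 19 - 4*5/2 = 19 - 10 = 9.
       U_Y = n1*n2 - U_X = 16 - 9 = 7.
Step 4: No ties, so the exact null distribution of U (based on enumerating the C(8,4) = 70 equally likely rank assignments) gives the two-sided p-value.
Step 5: p-value = 0.885714; compare to alpha = 0.1. fail to reject H0.

U_X = 9, p = 0.885714, fail to reject H0 at alpha = 0.1.


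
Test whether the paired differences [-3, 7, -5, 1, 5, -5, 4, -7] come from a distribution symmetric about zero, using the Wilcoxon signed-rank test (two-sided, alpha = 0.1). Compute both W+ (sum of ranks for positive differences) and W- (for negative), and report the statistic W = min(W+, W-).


Step 1: Drop any zero differences (none here) and take |d_i|.
|d| = [3, 7, 5, 1, 5, 5, 4, 7]
Step 2: Midrank |d_i| (ties get averaged ranks).
ranks: |3|->2, |7|->7.5, |5|->5, |1|->1, |5|->5, |5|->5, |4|->3, |7|->7.5
Step 3: Attach original signs; sum ranks with positive sign and with negative sign.
W+ = 7.5 + 1 + 5 + 3 = 16.5
W- = 2 + 5 + 5 + 7.5 = 19.5
(Check: W+ + W- = 36 should equal n(n+1)/2 = 36.)
Step 4: Test statistic W = min(W+, W-) = 16.5.
Step 5: Ties in |d|, so use the tie-corrected normal approximation.
        E[W] = n(n+1)/4 = 8*9/4 = 18.
        Tie groups: |d|=5 (t=3), |d|=7 (t=2); sum(t^3 - t) = 30.
        Var[W] = n(n+1)(2n+1)/24 - sum(t^3-t)/48 = 1224/24 - 30/48 = 50.375.
        z = (W - E[W]) / sqrt(Var[W]) = (16.5 - 18) / 7.0975 = -0.2113.
        Two-sided p = 2*Phi(z) = 0.832621.
Step 6: alpha = 0.1. fail to reject H0.

W+ = 16.5, W- = 19.5, W = min = 16.5, p = 0.832621, fail to reject H0.


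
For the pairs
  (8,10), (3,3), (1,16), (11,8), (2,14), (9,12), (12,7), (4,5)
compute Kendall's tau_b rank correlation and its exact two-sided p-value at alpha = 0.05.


Step 1: Enumerate the 28 unordered pairs (i,j) with i<j and classify each by sign(x_j-x_i) * sign(y_j-y_i).
  (1,2):dx=-5,dy=-7->C; (1,3):dx=-7,dy=+6->D; (1,4):dx=+3,dy=-2->D; (1,5):dx=-6,dy=+4->D
  (1,6):dx=+1,dy=+2->C; (1,7):dx=+4,dy=-3->D; (1,8):dx=-4,dy=-5->C; (2,3):dx=-2,dy=+13->D
  (2,4):dx=+8,dy=+5->C; (2,5):dx=-1,dy=+11->D; (2,6):dx=+6,dy=+9->C; (2,7):dx=+9,dy=+4->C
  (2,8):dx=+1,dy=+2->C; (3,4):dx=+10,dy=-8->D; (3,5):dx=+1,dy=-2->D; (3,6):dx=+8,dy=-4->D
  (3,7):dx=+11,dy=-9->D; (3,8):dx=+3,dy=-11->D; (4,5):dx=-9,dy=+6->D; (4,6):dx=-2,dy=+4->D
  (4,7):dx=+1,dy=-1->D; (4,8):dx=-7,dy=-3->C; (5,6):dx=+7,dy=-2->D; (5,7):dx=+10,dy=-7->D
  (5,8):dx=+2,dy=-9->D; (6,7):dx=+3,dy=-5->D; (6,8):dx=-5,dy=-7->C; (7,8):dx=-8,dy=-2->C
Step 2: C = 10, D = 18, total pairs = 28.
Step 3: tau = (C - D)/(n(n-1)/2) = (10 - 18)/28 = -0.285714.
Step 4: Exact two-sided p-value (enumerate n! = 40320 permutations of y under H0): p = 0.398760.
Step 5: alpha = 0.05. fail to reject H0.

tau_b = -0.2857 (C=10, D=18), p = 0.398760, fail to reject H0.


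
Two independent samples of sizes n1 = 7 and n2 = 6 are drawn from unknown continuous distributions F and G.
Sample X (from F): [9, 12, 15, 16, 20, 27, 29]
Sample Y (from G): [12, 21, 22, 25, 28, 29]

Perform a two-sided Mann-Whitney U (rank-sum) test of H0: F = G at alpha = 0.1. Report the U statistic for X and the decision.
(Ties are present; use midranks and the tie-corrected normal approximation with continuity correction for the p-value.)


Step 1: Combine and sort all 13 observations; assign midranks.
sorted (value, group): (9,X), (12,X), (12,Y), (15,X), (16,X), (20,X), (21,Y), (22,Y), (25,Y), (27,X), (28,Y), (29,X), (29,Y)
ranks: 9->1, 12->2.5, 12->2.5, 15->4, 16->5, 20->6, 21->7, 22->8, 25->9, 27->10, 28->11, 29->12.5, 29->12.5
Step 2: Rank sum for X: R1 = 1 + 2.5 + 4 + 5 + 6 + 10 + 12.5 = 41.
Step 3: U_X = R1 - n1(n1+1)/2 = 41 - 7*8/2 = 41 - 28 = 13.
       U_Y = n1*n2 - U_X = 42 - 13 = 29.
Step 4: Ties are present, so use the tie-corrected normal approximation (with continuity correction) for the p-value.
Step 5: p-value = 0.282651; compare to alpha = 0.1. fail to reject H0.

U_X = 13, p = 0.282651, fail to reject H0 at alpha = 0.1.


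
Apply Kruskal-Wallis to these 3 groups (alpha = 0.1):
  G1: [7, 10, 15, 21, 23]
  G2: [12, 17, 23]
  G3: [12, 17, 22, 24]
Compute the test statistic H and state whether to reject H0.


Step 1: Combine all N = 12 observations and assign midranks.
sorted (value, group, rank): (7,G1,1), (10,G1,2), (12,G2,3.5), (12,G3,3.5), (15,G1,5), (17,G2,6.5), (17,G3,6.5), (21,G1,8), (22,G3,9), (23,G1,10.5), (23,G2,10.5), (24,G3,12)
Step 2: Sum ranks within each group.
R_1 = 26.5 (n_1 = 5)
R_2 = 20.5 (n_2 = 3)
R_3 = 31 (n_3 = 4)
Step 3: H = 12/(N(N+1)) * sum(R_i^2/n_i) - 3(N+1)
     = 12/(12*13) * (26.5^2/5 + 20.5^2/3 + 31^2/4) - 3*13
     = 0.076923 * 520.783 - 39
     = 1.060256.
Step 4: Ties present; correction factor C = 1 - 18/(12^3 - 12) = 0.989510. Corrected H = 1.060256 / 0.989510 = 1.071496.
Step 5: Under H0, H ~ chi^2(2); p-value = 0.585231.
Step 6: alpha = 0.1. fail to reject H0.

H = 1.0715, df = 2, p = 0.585231, fail to reject H0.


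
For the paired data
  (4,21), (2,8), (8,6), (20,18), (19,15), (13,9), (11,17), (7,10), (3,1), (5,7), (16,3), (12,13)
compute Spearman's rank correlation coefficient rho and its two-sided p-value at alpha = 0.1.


Step 1: Rank x and y separately (midranks; no ties here).
rank(x): 4->3, 2->1, 8->6, 20->12, 19->11, 13->9, 11->7, 7->5, 3->2, 5->4, 16->10, 12->8
rank(y): 21->12, 8->5, 6->3, 18->11, 15->9, 9->6, 17->10, 10->7, 1->1, 7->4, 3->2, 13->8
Step 2: d_i = R_x(i) - R_y(i); compute d_i^2.
  (3-12)^2=81, (1-5)^2=16, (6-3)^2=9, (12-11)^2=1, (11-9)^2=4, (9-6)^2=9, (7-10)^2=9, (5-7)^2=4, (2-1)^2=1, (4-4)^2=0, (10-2)^2=64, (8-8)^2=0
sum(d^2) = 198.
Step 3: rho = 1 - 6*198 / (12*(12^2 - 1)) = 1 - 1188/1716 = 0.307692.
Step 4: Under H0, t = rho * sqrt((n-2)/(1-rho^2)) = 1.0226 ~ t(10).
Step 5: Two-sided p-value from the t-distribution with 10 df = 0.330589.
Step 6: alpha = 0.1. fail to reject H0.

rho = 0.3077, p = 0.330589, fail to reject H0 at alpha = 0.1.


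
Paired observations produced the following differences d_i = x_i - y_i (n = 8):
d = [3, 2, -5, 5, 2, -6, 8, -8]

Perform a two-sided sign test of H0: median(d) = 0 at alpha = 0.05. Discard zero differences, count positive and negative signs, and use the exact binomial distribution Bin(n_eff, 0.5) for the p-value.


Step 1: Discard zero differences. Original n = 8; n_eff = number of nonzero differences = 8.
Nonzero differences (with sign): +3, +2, -5, +5, +2, -6, +8, -8
Step 2: Count signs: positive = 5, negative = 3.
Step 3: Under H0: P(positive) = 0.5, so the number of positives S ~ Bin(8, 0.5).
Step 4: Two-sided exact p-value = sum of Bin(8,0.5) probabilities at or below the observed probability = 0.726562.
Step 5: alpha = 0.05. fail to reject H0.

n_eff = 8, pos = 5, neg = 3, p = 0.726562, fail to reject H0.


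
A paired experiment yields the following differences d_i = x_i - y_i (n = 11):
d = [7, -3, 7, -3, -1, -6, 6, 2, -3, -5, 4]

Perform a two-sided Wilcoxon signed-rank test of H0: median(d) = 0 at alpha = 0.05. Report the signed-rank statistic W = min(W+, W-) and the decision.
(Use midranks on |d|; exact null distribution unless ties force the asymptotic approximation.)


Step 1: Drop any zero differences (none here) and take |d_i|.
|d| = [7, 3, 7, 3, 1, 6, 6, 2, 3, 5, 4]
Step 2: Midrank |d_i| (ties get averaged ranks).
ranks: |7|->10.5, |3|->4, |7|->10.5, |3|->4, |1|->1, |6|->8.5, |6|->8.5, |2|->2, |3|->4, |5|->7, |4|->6
Step 3: Attach original signs; sum ranks with positive sign and with negative sign.
W+ = 10.5 + 10.5 + 8.5 + 2 + 6 = 37.5
W- = 4 + 4 + 1 + 8.5 + 4 + 7 = 28.5
(Check: W+ + W- = 66 should equal n(n+1)/2 = 66.)
Step 4: Test statistic W = min(W+, W-) = 28.5.
Step 5: Ties in |d|, so use the tie-corrected normal approximation.
        E[W] = n(n+1)/4 = 11*12/4 = 33.
        Tie groups: |d|=3 (t=3), |d|=6 (t=2), |d|=7 (t=2); sum(t^3 - t) = 36.
        Var[W] = n(n+1)(2n+1)/24 - sum(t^3-t)/48 = 3036/24 - 36/48 = 125.75.
        z = (W - E[W]) / sqrt(Var[W]) = (28.5 - 33) / 11.2138 = -0.4013.
        Two-sided p = 2*Phi(z) = 0.688207.
Step 6: alpha = 0.05. fail to reject H0.

W+ = 37.5, W- = 28.5, W = min = 28.5, p = 0.688207, fail to reject H0.


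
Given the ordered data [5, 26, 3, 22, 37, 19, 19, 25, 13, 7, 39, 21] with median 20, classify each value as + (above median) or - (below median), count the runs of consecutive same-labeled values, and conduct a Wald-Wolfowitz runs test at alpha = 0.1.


Step 1: Compute median = 20; label A = above, B = below.
Labels in order: BABAABBABBAA  (n_A = 6, n_B = 6)
Step 2: Count runs R = 8.
Step 3: Under H0 (random ordering), E[R] = 2*n_A*n_B/(n_A+n_B) + 1 = 2*6*6/12 + 1 = 7.0000.
        Var[R] = 2*n_A*n_B*(2*n_A*n_B - n_A - n_B) / ((n_A+n_B)^2 * (n_A+n_B-1)) = 4320/1584 = 2.7273.
        SD[R] = 1.6514.
Step 4: Continuity-corrected z = (R - 0.5 - E[R]) / SD[R] = (8 - 0.5 - 7.0000) / 1.6514 = 0.3028.
Step 5: Two-sided p-value via normal approximation = 2*(1 - Phi(|z|)) = 0.762069.
Step 6: alpha = 0.1. fail to reject H0.

R = 8, z = 0.3028, p = 0.762069, fail to reject H0.


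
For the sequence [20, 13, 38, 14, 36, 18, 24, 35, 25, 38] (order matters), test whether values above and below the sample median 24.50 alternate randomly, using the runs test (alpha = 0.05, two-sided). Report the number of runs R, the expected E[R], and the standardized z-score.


Step 1: Compute median = 24.50; label A = above, B = below.
Labels in order: BBABABBAAA  (n_A = 5, n_B = 5)
Step 2: Count runs R = 6.
Step 3: Under H0 (random ordering), E[R] = 2*n_A*n_B/(n_A+n_B) + 1 = 2*5*5/10 + 1 = 6.0000.
        Var[R] = 2*n_A*n_B*(2*n_A*n_B - n_A - n_B) / ((n_A+n_B)^2 * (n_A+n_B-1)) = 2000/900 = 2.2222.
        SD[R] = 1.4907.
Step 4: R = E[R], so z = 0 with no continuity correction.
Step 5: Two-sided p-value via normal approximation = 2*(1 - Phi(|z|)) = 1.000000.
Step 6: alpha = 0.05. fail to reject H0.

R = 6, z = 0.0000, p = 1.000000, fail to reject H0.


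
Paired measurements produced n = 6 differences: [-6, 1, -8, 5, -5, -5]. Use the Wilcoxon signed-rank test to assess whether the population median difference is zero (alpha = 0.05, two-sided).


Step 1: Drop any zero differences (none here) and take |d_i|.
|d| = [6, 1, 8, 5, 5, 5]
Step 2: Midrank |d_i| (ties get averaged ranks).
ranks: |6|->5, |1|->1, |8|->6, |5|->3, |5|->3, |5|->3
Step 3: Attach original signs; sum ranks with positive sign and with negative sign.
W+ = 1 + 3 = 4
W- = 5 + 6 + 3 + 3 = 17
(Check: W+ + W- = 21 should equal n(n+1)/2 = 21.)
Step 4: Test statistic W = min(W+, W-) = 4.
Step 5: Ties in |d|, so use the tie-corrected normal approximation.
        E[W] = n(n+1)/4 = 6*7/4 = 10.5.
        Tie groups: |d|=5 (t=3); sum(t^3 - t) = 24.
        Var[W] = n(n+1)(2n+1)/24 - sum(t^3-t)/48 = 546/24 - 24/48 = 22.25.
        z = (W - E[W]) / sqrt(Var[W]) = (4 - 10.5) / 4.7170 = -1.3780.
        Two-sided p = 2*Phi(z) = 0.168204.
Step 6: alpha = 0.05. fail to reject H0.

W+ = 4, W- = 17, W = min = 4, p = 0.168204, fail to reject H0.


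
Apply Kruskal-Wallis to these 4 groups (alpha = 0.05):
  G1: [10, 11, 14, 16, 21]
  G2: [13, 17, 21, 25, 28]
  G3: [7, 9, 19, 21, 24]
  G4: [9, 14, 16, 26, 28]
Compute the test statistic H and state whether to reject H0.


Step 1: Combine all N = 20 observations and assign midranks.
sorted (value, group, rank): (7,G3,1), (9,G3,2.5), (9,G4,2.5), (10,G1,4), (11,G1,5), (13,G2,6), (14,G1,7.5), (14,G4,7.5), (16,G1,9.5), (16,G4,9.5), (17,G2,11), (19,G3,12), (21,G1,14), (21,G2,14), (21,G3,14), (24,G3,16), (25,G2,17), (26,G4,18), (28,G2,19.5), (28,G4,19.5)
Step 2: Sum ranks within each group.
R_1 = 40 (n_1 = 5)
R_2 = 67.5 (n_2 = 5)
R_3 = 45.5 (n_3 = 5)
R_4 = 57 (n_4 = 5)
Step 3: H = 12/(N(N+1)) * sum(R_i^2/n_i) - 3(N+1)
     = 12/(20*21) * (40^2/5 + 67.5^2/5 + 45.5^2/5 + 57^2/5) - 3*21
     = 0.028571 * 2295.1 - 63
     = 2.574286.
Step 4: Ties present; correction factor C = 1 - 48/(20^3 - 20) = 0.993985. Corrected H = 2.574286 / 0.993985 = 2.589864.
Step 5: Under H0, H ~ chi^2(3); p-value = 0.459269.
Step 6: alpha = 0.05. fail to reject H0.

H = 2.5899, df = 3, p = 0.459269, fail to reject H0.


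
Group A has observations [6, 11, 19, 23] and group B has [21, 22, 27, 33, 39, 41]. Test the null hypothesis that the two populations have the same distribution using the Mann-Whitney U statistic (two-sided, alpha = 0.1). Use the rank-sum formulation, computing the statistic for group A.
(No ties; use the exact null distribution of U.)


Step 1: Combine and sort all 10 observations; assign midranks.
sorted (value, group): (6,X), (11,X), (19,X), (21,Y), (22,Y), (23,X), (27,Y), (33,Y), (39,Y), (41,Y)
ranks: 6->1, 11->2, 19->3, 21->4, 22->5, 23->6, 27->7, 33->8, 39->9, 41->10
Step 2: Rank sum for X: R1 = 1 + 2 + 3 + 6 = 12.
Step 3: U_X = R1 - n1(n1+1)/2 = 12 - 4*5/2 = 12 - 10 = 2.
       U_Y = n1*n2 - U_X = 24 - 2 = 22.
Step 4: No ties, so the exact null distribution of U (based on enumerating the C(10,4) = 210 equally likely rank assignments) gives the two-sided p-value.
Step 5: p-value = 0.038095; compare to alpha = 0.1. reject H0.

U_X = 2, p = 0.038095, reject H0 at alpha = 0.1.


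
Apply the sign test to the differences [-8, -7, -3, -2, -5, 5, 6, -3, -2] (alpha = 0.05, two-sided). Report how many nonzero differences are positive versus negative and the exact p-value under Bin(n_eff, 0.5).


Step 1: Discard zero differences. Original n = 9; n_eff = number of nonzero differences = 9.
Nonzero differences (with sign): -8, -7, -3, -2, -5, +5, +6, -3, -2
Step 2: Count signs: positive = 2, negative = 7.
Step 3: Under H0: P(positive) = 0.5, so the number of positives S ~ Bin(9, 0.5).
Step 4: Two-sided exact p-value = sum of Bin(9,0.5) probabilities at or below the observed probability = 0.179688.
Step 5: alpha = 0.05. fail to reject H0.

n_eff = 9, pos = 2, neg = 7, p = 0.179688, fail to reject H0.


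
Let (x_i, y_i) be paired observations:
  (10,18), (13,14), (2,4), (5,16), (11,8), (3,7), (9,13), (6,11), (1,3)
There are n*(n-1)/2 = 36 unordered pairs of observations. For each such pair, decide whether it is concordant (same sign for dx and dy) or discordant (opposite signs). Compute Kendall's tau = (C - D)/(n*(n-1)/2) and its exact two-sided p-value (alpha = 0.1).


Step 1: Enumerate the 36 unordered pairs (i,j) with i<j and classify each by sign(x_j-x_i) * sign(y_j-y_i).
  (1,2):dx=+3,dy=-4->D; (1,3):dx=-8,dy=-14->C; (1,4):dx=-5,dy=-2->C; (1,5):dx=+1,dy=-10->D
  (1,6):dx=-7,dy=-11->C; (1,7):dx=-1,dy=-5->C; (1,8):dx=-4,dy=-7->C; (1,9):dx=-9,dy=-15->C
  (2,3):dx=-11,dy=-10->C; (2,4):dx=-8,dy=+2->D; (2,5):dx=-2,dy=-6->C; (2,6):dx=-10,dy=-7->C
  (2,7):dx=-4,dy=-1->C; (2,8):dx=-7,dy=-3->C; (2,9):dx=-12,dy=-11->C; (3,4):dx=+3,dy=+12->C
  (3,5):dx=+9,dy=+4->C; (3,6):dx=+1,dy=+3->C; (3,7):dx=+7,dy=+9->C; (3,8):dx=+4,dy=+7->C
  (3,9):dx=-1,dy=-1->C; (4,5):dx=+6,dy=-8->D; (4,6):dx=-2,dy=-9->C; (4,7):dx=+4,dy=-3->D
  (4,8):dx=+1,dy=-5->D; (4,9):dx=-4,dy=-13->C; (5,6):dx=-8,dy=-1->C; (5,7):dx=-2,dy=+5->D
  (5,8):dx=-5,dy=+3->D; (5,9):dx=-10,dy=-5->C; (6,7):dx=+6,dy=+6->C; (6,8):dx=+3,dy=+4->C
  (6,9):dx=-2,dy=-4->C; (7,8):dx=-3,dy=-2->C; (7,9):dx=-8,dy=-10->C; (8,9):dx=-5,dy=-8->C
Step 2: C = 28, D = 8, total pairs = 36.
Step 3: tau = (C - D)/(n(n-1)/2) = (28 - 8)/36 = 0.555556.
Step 4: Exact two-sided p-value (enumerate n! = 362880 permutations of y under H0): p = 0.044615.
Step 5: alpha = 0.1. reject H0.

tau_b = 0.5556 (C=28, D=8), p = 0.044615, reject H0.


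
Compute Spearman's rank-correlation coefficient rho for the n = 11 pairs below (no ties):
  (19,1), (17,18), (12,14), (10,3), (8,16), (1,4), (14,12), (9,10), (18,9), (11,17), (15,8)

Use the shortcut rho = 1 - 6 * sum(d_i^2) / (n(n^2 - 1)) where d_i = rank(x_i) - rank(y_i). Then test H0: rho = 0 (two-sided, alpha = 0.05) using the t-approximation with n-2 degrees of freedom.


Step 1: Rank x and y separately (midranks; no ties here).
rank(x): 19->11, 17->9, 12->6, 10->4, 8->2, 1->1, 14->7, 9->3, 18->10, 11->5, 15->8
rank(y): 1->1, 18->11, 14->8, 3->2, 16->9, 4->3, 12->7, 10->6, 9->5, 17->10, 8->4
Step 2: d_i = R_x(i) - R_y(i); compute d_i^2.
  (11-1)^2=100, (9-11)^2=4, (6-8)^2=4, (4-2)^2=4, (2-9)^2=49, (1-3)^2=4, (7-7)^2=0, (3-6)^2=9, (10-5)^2=25, (5-10)^2=25, (8-4)^2=16
sum(d^2) = 240.
Step 3: rho = 1 - 6*240 / (11*(11^2 - 1)) = 1 - 1440/1320 = -0.090909.
Step 4: Under H0, t = rho * sqrt((n-2)/(1-rho^2)) = -0.2739 ~ t(9).
Step 5: Two-sided p-value from the t-distribution with 9 df = 0.790373.
Step 6: alpha = 0.05. fail to reject H0.

rho = -0.0909, p = 0.790373, fail to reject H0 at alpha = 0.05.


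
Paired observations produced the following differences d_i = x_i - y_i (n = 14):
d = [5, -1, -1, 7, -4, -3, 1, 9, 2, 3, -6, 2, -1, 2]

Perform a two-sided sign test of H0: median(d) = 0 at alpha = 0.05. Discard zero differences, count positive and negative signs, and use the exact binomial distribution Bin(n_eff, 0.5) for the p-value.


Step 1: Discard zero differences. Original n = 14; n_eff = number of nonzero differences = 14.
Nonzero differences (with sign): +5, -1, -1, +7, -4, -3, +1, +9, +2, +3, -6, +2, -1, +2
Step 2: Count signs: positive = 8, negative = 6.
Step 3: Under H0: P(positive) = 0.5, so the number of positives S ~ Bin(14, 0.5).
Step 4: Two-sided exact p-value = sum of Bin(14,0.5) probabilities at or below the observed probability = 0.790527.
Step 5: alpha = 0.05. fail to reject H0.

n_eff = 14, pos = 8, neg = 6, p = 0.790527, fail to reject H0.


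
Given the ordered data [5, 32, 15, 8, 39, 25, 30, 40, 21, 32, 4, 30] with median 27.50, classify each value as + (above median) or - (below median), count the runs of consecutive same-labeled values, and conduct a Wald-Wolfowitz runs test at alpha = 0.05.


Step 1: Compute median = 27.50; label A = above, B = below.
Labels in order: BABBABAABABA  (n_A = 6, n_B = 6)
Step 2: Count runs R = 10.
Step 3: Under H0 (random ordering), E[R] = 2*n_A*n_B/(n_A+n_B) + 1 = 2*6*6/12 + 1 = 7.0000.
        Var[R] = 2*n_A*n_B*(2*n_A*n_B - n_A - n_B) / ((n_A+n_B)^2 * (n_A+n_B-1)) = 4320/1584 = 2.7273.
        SD[R] = 1.6514.
Step 4: Continuity-corrected z = (R - 0.5 - E[R]) / SD[R] = (10 - 0.5 - 7.0000) / 1.6514 = 1.5138.
Step 5: Two-sided p-value via normal approximation = 2*(1 - Phi(|z|)) = 0.130070.
Step 6: alpha = 0.05. fail to reject H0.

R = 10, z = 1.5138, p = 0.130070, fail to reject H0.


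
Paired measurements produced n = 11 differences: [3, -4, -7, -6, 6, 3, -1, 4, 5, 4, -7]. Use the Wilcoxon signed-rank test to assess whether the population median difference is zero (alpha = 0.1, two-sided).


Step 1: Drop any zero differences (none here) and take |d_i|.
|d| = [3, 4, 7, 6, 6, 3, 1, 4, 5, 4, 7]
Step 2: Midrank |d_i| (ties get averaged ranks).
ranks: |3|->2.5, |4|->5, |7|->10.5, |6|->8.5, |6|->8.5, |3|->2.5, |1|->1, |4|->5, |5|->7, |4|->5, |7|->10.5
Step 3: Attach original signs; sum ranks with positive sign and with negative sign.
W+ = 2.5 + 8.5 + 2.5 + 5 + 7 + 5 = 30.5
W- = 5 + 10.5 + 8.5 + 1 + 10.5 = 35.5
(Check: W+ + W- = 66 should equal n(n+1)/2 = 66.)
Step 4: Test statistic W = min(W+, W-) = 30.5.
Step 5: Ties in |d|, so use the tie-corrected normal approximation.
        E[W] = n(n+1)/4 = 11*12/4 = 33.
        Tie groups: |d|=3 (t=2), |d|=4 (t=3), |d|=6 (t=2), |d|=7 (t=2); sum(t^3 - t) = 42.
        Var[W] = n(n+1)(2n+1)/24 - sum(t^3-t)/48 = 3036/24 - 42/48 = 125.625.
        z = (W - E[W]) / sqrt(Var[W]) = (30.5 - 33) / 11.2083 = -0.2230.
        Two-sided p = 2*Phi(z) = 0.823497.
Step 6: alpha = 0.1. fail to reject H0.

W+ = 30.5, W- = 35.5, W = min = 30.5, p = 0.823497, fail to reject H0.


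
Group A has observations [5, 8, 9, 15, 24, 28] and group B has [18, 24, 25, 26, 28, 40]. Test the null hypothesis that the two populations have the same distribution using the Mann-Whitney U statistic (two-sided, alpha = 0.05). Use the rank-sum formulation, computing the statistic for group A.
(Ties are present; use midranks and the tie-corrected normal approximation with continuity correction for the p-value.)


Step 1: Combine and sort all 12 observations; assign midranks.
sorted (value, group): (5,X), (8,X), (9,X), (15,X), (18,Y), (24,X), (24,Y), (25,Y), (26,Y), (28,X), (28,Y), (40,Y)
ranks: 5->1, 8->2, 9->3, 15->4, 18->5, 24->6.5, 24->6.5, 25->8, 26->9, 28->10.5, 28->10.5, 40->12
Step 2: Rank sum for X: R1 = 1 + 2 + 3 + 4 + 6.5 + 10.5 = 27.
Step 3: U_X = R1 - n1(n1+1)/2 = 27 - 6*7/2 = 27 - 21 = 6.
       U_Y = n1*n2 - U_X = 36 - 6 = 30.
Step 4: Ties are present, so use the tie-corrected normal approximation (with continuity correction) for the p-value.
Step 5: p-value = 0.064610; compare to alpha = 0.05. fail to reject H0.

U_X = 6, p = 0.064610, fail to reject H0 at alpha = 0.05.


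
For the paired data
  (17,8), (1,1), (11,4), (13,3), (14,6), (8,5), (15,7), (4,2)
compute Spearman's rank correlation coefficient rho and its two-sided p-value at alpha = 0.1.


Step 1: Rank x and y separately (midranks; no ties here).
rank(x): 17->8, 1->1, 11->4, 13->5, 14->6, 8->3, 15->7, 4->2
rank(y): 8->8, 1->1, 4->4, 3->3, 6->6, 5->5, 7->7, 2->2
Step 2: d_i = R_x(i) - R_y(i); compute d_i^2.
  (8-8)^2=0, (1-1)^2=0, (4-4)^2=0, (5-3)^2=4, (6-6)^2=0, (3-5)^2=4, (7-7)^2=0, (2-2)^2=0
sum(d^2) = 8.
Step 3: rho = 1 - 6*8 / (8*(8^2 - 1)) = 1 - 48/504 = 0.904762.
Step 4: Under H0, t = rho * sqrt((n-2)/(1-rho^2)) = 5.2034 ~ t(6).
Step 5: Two-sided p-value from the t-distribution with 6 df = 0.002008.
Step 6: alpha = 0.1. reject H0.

rho = 0.9048, p = 0.002008, reject H0 at alpha = 0.1.


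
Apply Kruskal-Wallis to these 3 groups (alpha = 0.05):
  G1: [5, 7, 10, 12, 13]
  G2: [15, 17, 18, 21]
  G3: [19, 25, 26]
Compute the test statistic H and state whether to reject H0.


Step 1: Combine all N = 12 observations and assign midranks.
sorted (value, group, rank): (5,G1,1), (7,G1,2), (10,G1,3), (12,G1,4), (13,G1,5), (15,G2,6), (17,G2,7), (18,G2,8), (19,G3,9), (21,G2,10), (25,G3,11), (26,G3,12)
Step 2: Sum ranks within each group.
R_1 = 15 (n_1 = 5)
R_2 = 31 (n_2 = 4)
R_3 = 32 (n_3 = 3)
Step 3: H = 12/(N(N+1)) * sum(R_i^2/n_i) - 3(N+1)
     = 12/(12*13) * (15^2/5 + 31^2/4 + 32^2/3) - 3*13
     = 0.076923 * 626.583 - 39
     = 9.198718.
Step 4: No ties, so H is used without correction.
Step 5: Under H0, H ~ chi^2(2); p-value = 0.010058.
Step 6: alpha = 0.05. reject H0.

H = 9.1987, df = 2, p = 0.010058, reject H0.


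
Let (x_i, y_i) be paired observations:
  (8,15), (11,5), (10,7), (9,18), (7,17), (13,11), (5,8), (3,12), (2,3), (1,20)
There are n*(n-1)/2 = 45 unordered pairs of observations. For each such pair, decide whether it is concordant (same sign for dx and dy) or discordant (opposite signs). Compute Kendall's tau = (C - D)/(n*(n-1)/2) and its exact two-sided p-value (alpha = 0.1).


Step 1: Enumerate the 45 unordered pairs (i,j) with i<j and classify each by sign(x_j-x_i) * sign(y_j-y_i).
  (1,2):dx=+3,dy=-10->D; (1,3):dx=+2,dy=-8->D; (1,4):dx=+1,dy=+3->C; (1,5):dx=-1,dy=+2->D
  (1,6):dx=+5,dy=-4->D; (1,7):dx=-3,dy=-7->C; (1,8):dx=-5,dy=-3->C; (1,9):dx=-6,dy=-12->C
  (1,10):dx=-7,dy=+5->D; (2,3):dx=-1,dy=+2->D; (2,4):dx=-2,dy=+13->D; (2,5):dx=-4,dy=+12->D
  (2,6):dx=+2,dy=+6->C; (2,7):dx=-6,dy=+3->D; (2,8):dx=-8,dy=+7->D; (2,9):dx=-9,dy=-2->C
  (2,10):dx=-10,dy=+15->D; (3,4):dx=-1,dy=+11->D; (3,5):dx=-3,dy=+10->D; (3,6):dx=+3,dy=+4->C
  (3,7):dx=-5,dy=+1->D; (3,8):dx=-7,dy=+5->D; (3,9):dx=-8,dy=-4->C; (3,10):dx=-9,dy=+13->D
  (4,5):dx=-2,dy=-1->C; (4,6):dx=+4,dy=-7->D; (4,7):dx=-4,dy=-10->C; (4,8):dx=-6,dy=-6->C
  (4,9):dx=-7,dy=-15->C; (4,10):dx=-8,dy=+2->D; (5,6):dx=+6,dy=-6->D; (5,7):dx=-2,dy=-9->C
  (5,8):dx=-4,dy=-5->C; (5,9):dx=-5,dy=-14->C; (5,10):dx=-6,dy=+3->D; (6,7):dx=-8,dy=-3->C
  (6,8):dx=-10,dy=+1->D; (6,9):dx=-11,dy=-8->C; (6,10):dx=-12,dy=+9->D; (7,8):dx=-2,dy=+4->D
  (7,9):dx=-3,dy=-5->C; (7,10):dx=-4,dy=+12->D; (8,9):dx=-1,dy=-9->C; (8,10):dx=-2,dy=+8->D
  (9,10):dx=-1,dy=+17->D
Step 2: C = 19, D = 26, total pairs = 45.
Step 3: tau = (C - D)/(n(n-1)/2) = (19 - 26)/45 = -0.155556.
Step 4: Exact two-sided p-value (enumerate n! = 3628800 permutations of y under H0): p = 0.600654.
Step 5: alpha = 0.1. fail to reject H0.

tau_b = -0.1556 (C=19, D=26), p = 0.600654, fail to reject H0.


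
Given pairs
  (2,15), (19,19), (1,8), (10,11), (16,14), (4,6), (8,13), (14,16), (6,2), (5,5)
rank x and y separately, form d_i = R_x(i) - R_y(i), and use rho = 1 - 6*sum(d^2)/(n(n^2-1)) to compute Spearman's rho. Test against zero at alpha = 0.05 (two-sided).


Step 1: Rank x and y separately (midranks; no ties here).
rank(x): 2->2, 19->10, 1->1, 10->7, 16->9, 4->3, 8->6, 14->8, 6->5, 5->4
rank(y): 15->8, 19->10, 8->4, 11->5, 14->7, 6->3, 13->6, 16->9, 2->1, 5->2
Step 2: d_i = R_x(i) - R_y(i); compute d_i^2.
  (2-8)^2=36, (10-10)^2=0, (1-4)^2=9, (7-5)^2=4, (9-7)^2=4, (3-3)^2=0, (6-6)^2=0, (8-9)^2=1, (5-1)^2=16, (4-2)^2=4
sum(d^2) = 74.
Step 3: rho = 1 - 6*74 / (10*(10^2 - 1)) = 1 - 444/990 = 0.551515.
Step 4: Under H0, t = rho * sqrt((n-2)/(1-rho^2)) = 1.8700 ~ t(8).
Step 5: Two-sided p-value from the t-distribution with 8 df = 0.098401.
Step 6: alpha = 0.05. fail to reject H0.

rho = 0.5515, p = 0.098401, fail to reject H0 at alpha = 0.05.


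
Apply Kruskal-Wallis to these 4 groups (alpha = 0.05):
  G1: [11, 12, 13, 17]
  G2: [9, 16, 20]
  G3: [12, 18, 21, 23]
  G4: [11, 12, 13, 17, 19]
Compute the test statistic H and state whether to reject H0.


Step 1: Combine all N = 16 observations and assign midranks.
sorted (value, group, rank): (9,G2,1), (11,G1,2.5), (11,G4,2.5), (12,G1,5), (12,G3,5), (12,G4,5), (13,G1,7.5), (13,G4,7.5), (16,G2,9), (17,G1,10.5), (17,G4,10.5), (18,G3,12), (19,G4,13), (20,G2,14), (21,G3,15), (23,G3,16)
Step 2: Sum ranks within each group.
R_1 = 25.5 (n_1 = 4)
R_2 = 24 (n_2 = 3)
R_3 = 48 (n_3 = 4)
R_4 = 38.5 (n_4 = 5)
Step 3: H = 12/(N(N+1)) * sum(R_i^2/n_i) - 3(N+1)
     = 12/(16*17) * (25.5^2/4 + 24^2/3 + 48^2/4 + 38.5^2/5) - 3*17
     = 0.044118 * 1227.01 - 51
     = 3.132904.
Step 4: Ties present; correction factor C = 1 - 42/(16^3 - 16) = 0.989706. Corrected H = 3.132904 / 0.989706 = 3.165490.
Step 5: Under H0, H ~ chi^2(3); p-value = 0.366807.
Step 6: alpha = 0.05. fail to reject H0.

H = 3.1655, df = 3, p = 0.366807, fail to reject H0.


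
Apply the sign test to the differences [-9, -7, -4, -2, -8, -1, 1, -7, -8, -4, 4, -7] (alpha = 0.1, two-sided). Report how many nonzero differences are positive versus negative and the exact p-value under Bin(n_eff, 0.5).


Step 1: Discard zero differences. Original n = 12; n_eff = number of nonzero differences = 12.
Nonzero differences (with sign): -9, -7, -4, -2, -8, -1, +1, -7, -8, -4, +4, -7
Step 2: Count signs: positive = 2, negative = 10.
Step 3: Under H0: P(positive) = 0.5, so the number of positives S ~ Bin(12, 0.5).
Step 4: Two-sided exact p-value = sum of Bin(12,0.5) probabilities at or below the observed probability = 0.038574.
Step 5: alpha = 0.1. reject H0.

n_eff = 12, pos = 2, neg = 10, p = 0.038574, reject H0.


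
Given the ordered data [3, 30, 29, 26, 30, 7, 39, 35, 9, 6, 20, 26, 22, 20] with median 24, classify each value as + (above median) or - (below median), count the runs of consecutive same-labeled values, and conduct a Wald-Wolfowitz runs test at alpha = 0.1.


Step 1: Compute median = 24; label A = above, B = below.
Labels in order: BAAAABAABBBABB  (n_A = 7, n_B = 7)
Step 2: Count runs R = 7.
Step 3: Under H0 (random ordering), E[R] = 2*n_A*n_B/(n_A+n_B) + 1 = 2*7*7/14 + 1 = 8.0000.
        Var[R] = 2*n_A*n_B*(2*n_A*n_B - n_A - n_B) / ((n_A+n_B)^2 * (n_A+n_B-1)) = 8232/2548 = 3.2308.
        SD[R] = 1.7974.
Step 4: Continuity-corrected z = (R + 0.5 - E[R]) / SD[R] = (7 + 0.5 - 8.0000) / 1.7974 = -0.2782.
Step 5: Two-sided p-value via normal approximation = 2*(1 - Phi(|z|)) = 0.780879.
Step 6: alpha = 0.1. fail to reject H0.

R = 7, z = -0.2782, p = 0.780879, fail to reject H0.


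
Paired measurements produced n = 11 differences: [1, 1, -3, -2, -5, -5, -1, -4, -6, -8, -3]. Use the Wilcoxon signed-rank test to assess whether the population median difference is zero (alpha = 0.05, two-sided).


Step 1: Drop any zero differences (none here) and take |d_i|.
|d| = [1, 1, 3, 2, 5, 5, 1, 4, 6, 8, 3]
Step 2: Midrank |d_i| (ties get averaged ranks).
ranks: |1|->2, |1|->2, |3|->5.5, |2|->4, |5|->8.5, |5|->8.5, |1|->2, |4|->7, |6|->10, |8|->11, |3|->5.5
Step 3: Attach original signs; sum ranks with positive sign and with negative sign.
W+ = 2 + 2 = 4
W- = 5.5 + 4 + 8.5 + 8.5 + 2 + 7 + 10 + 11 + 5.5 = 62
(Check: W+ + W- = 66 should equal n(n+1)/2 = 66.)
Step 4: Test statistic W = min(W+, W-) = 4.
Step 5: Ties in |d|, so use the tie-corrected normal approximation.
        E[W] = n(n+1)/4 = 11*12/4 = 33.
        Tie groups: |d|=1 (t=3), |d|=3 (t=2), |d|=5 (t=2); sum(t^3 - t) = 36.
        Var[W] = n(n+1)(2n+1)/24 - sum(t^3-t)/48 = 3036/24 - 36/48 = 125.75.
        z = (W - E[W]) / sqrt(Var[W]) = (4 - 33) / 11.2138 = -2.5861.
        Two-sided p = 2*Phi(z) = 0.009707.
Step 6: alpha = 0.05. reject H0.

W+ = 4, W- = 62, W = min = 4, p = 0.009707, reject H0.


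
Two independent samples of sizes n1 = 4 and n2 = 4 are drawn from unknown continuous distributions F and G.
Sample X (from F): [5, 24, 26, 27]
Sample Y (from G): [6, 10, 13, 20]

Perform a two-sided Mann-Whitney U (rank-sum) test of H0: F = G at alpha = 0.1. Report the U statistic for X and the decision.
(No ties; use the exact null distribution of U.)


Step 1: Combine and sort all 8 observations; assign midranks.
sorted (value, group): (5,X), (6,Y), (10,Y), (13,Y), (20,Y), (24,X), (26,X), (27,X)
ranks: 5->1, 6->2, 10->3, 13->4, 20->5, 24->6, 26->7, 27->8
Step 2: Rank sum for X: R1 = 1 + 6 + 7 + 8 = 22.
Step 3: U_X = R1 - n1(n1+1)/2 = 22 - 4*5/2 = 22 - 10 = 12.
       U_Y = n1*n2 - U_X = 16 - 12 = 4.
Step 4: No ties, so the exact null distribution of U (based on enumerating the C(8,4) = 70 equally likely rank assignments) gives the two-sided p-value.
Step 5: p-value = 0.342857; compare to alpha = 0.1. fail to reject H0.

U_X = 12, p = 0.342857, fail to reject H0 at alpha = 0.1.


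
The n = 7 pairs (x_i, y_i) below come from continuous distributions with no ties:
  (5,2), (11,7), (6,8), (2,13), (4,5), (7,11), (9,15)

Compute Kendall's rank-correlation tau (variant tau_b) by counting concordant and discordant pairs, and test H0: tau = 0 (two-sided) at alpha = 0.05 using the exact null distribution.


Step 1: Enumerate the 21 unordered pairs (i,j) with i<j and classify each by sign(x_j-x_i) * sign(y_j-y_i).
  (1,2):dx=+6,dy=+5->C; (1,3):dx=+1,dy=+6->C; (1,4):dx=-3,dy=+11->D; (1,5):dx=-1,dy=+3->D
  (1,6):dx=+2,dy=+9->C; (1,7):dx=+4,dy=+13->C; (2,3):dx=-5,dy=+1->D; (2,4):dx=-9,dy=+6->D
  (2,5):dx=-7,dy=-2->C; (2,6):dx=-4,dy=+4->D; (2,7):dx=-2,dy=+8->D; (3,4):dx=-4,dy=+5->D
  (3,5):dx=-2,dy=-3->C; (3,6):dx=+1,dy=+3->C; (3,7):dx=+3,dy=+7->C; (4,5):dx=+2,dy=-8->D
  (4,6):dx=+5,dy=-2->D; (4,7):dx=+7,dy=+2->C; (5,6):dx=+3,dy=+6->C; (5,7):dx=+5,dy=+10->C
  (6,7):dx=+2,dy=+4->C
Step 2: C = 12, D = 9, total pairs = 21.
Step 3: tau = (C - D)/(n(n-1)/2) = (12 - 9)/21 = 0.142857.
Step 4: Exact two-sided p-value (enumerate n! = 5040 permutations of y under H0): p = 0.772619.
Step 5: alpha = 0.05. fail to reject H0.

tau_b = 0.1429 (C=12, D=9), p = 0.772619, fail to reject H0.


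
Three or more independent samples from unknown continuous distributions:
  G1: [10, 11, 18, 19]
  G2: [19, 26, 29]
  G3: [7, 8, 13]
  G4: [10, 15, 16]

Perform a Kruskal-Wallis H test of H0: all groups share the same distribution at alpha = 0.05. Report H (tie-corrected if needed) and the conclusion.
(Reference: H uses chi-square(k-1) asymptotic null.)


Step 1: Combine all N = 13 observations and assign midranks.
sorted (value, group, rank): (7,G3,1), (8,G3,2), (10,G1,3.5), (10,G4,3.5), (11,G1,5), (13,G3,6), (15,G4,7), (16,G4,8), (18,G1,9), (19,G1,10.5), (19,G2,10.5), (26,G2,12), (29,G2,13)
Step 2: Sum ranks within each group.
R_1 = 28 (n_1 = 4)
R_2 = 35.5 (n_2 = 3)
R_3 = 9 (n_3 = 3)
R_4 = 18.5 (n_4 = 3)
Step 3: H = 12/(N(N+1)) * sum(R_i^2/n_i) - 3(N+1)
     = 12/(13*14) * (28^2/4 + 35.5^2/3 + 9^2/3 + 18.5^2/3) - 3*14
     = 0.065934 * 757.167 - 42
     = 7.923077.
Step 4: Ties present; correction factor C = 1 - 12/(13^3 - 13) = 0.994505. Corrected H = 7.923077 / 0.994505 = 7.966851.
Step 5: Under H0, H ~ chi^2(3); p-value = 0.046702.
Step 6: alpha = 0.05. reject H0.

H = 7.9669, df = 3, p = 0.046702, reject H0.


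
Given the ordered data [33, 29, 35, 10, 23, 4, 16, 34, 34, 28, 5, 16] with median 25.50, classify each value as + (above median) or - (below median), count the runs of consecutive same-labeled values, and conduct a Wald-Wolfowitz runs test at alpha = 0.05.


Step 1: Compute median = 25.50; label A = above, B = below.
Labels in order: AAABBBBAAABB  (n_A = 6, n_B = 6)
Step 2: Count runs R = 4.
Step 3: Under H0 (random ordering), E[R] = 2*n_A*n_B/(n_A+n_B) + 1 = 2*6*6/12 + 1 = 7.0000.
        Var[R] = 2*n_A*n_B*(2*n_A*n_B - n_A - n_B) / ((n_A+n_B)^2 * (n_A+n_B-1)) = 4320/1584 = 2.7273.
        SD[R] = 1.6514.
Step 4: Continuity-corrected z = (R + 0.5 - E[R]) / SD[R] = (4 + 0.5 - 7.0000) / 1.6514 = -1.5138.
Step 5: Two-sided p-value via normal approximation = 2*(1 - Phi(|z|)) = 0.130070.
Step 6: alpha = 0.05. fail to reject H0.

R = 4, z = -1.5138, p = 0.130070, fail to reject H0.


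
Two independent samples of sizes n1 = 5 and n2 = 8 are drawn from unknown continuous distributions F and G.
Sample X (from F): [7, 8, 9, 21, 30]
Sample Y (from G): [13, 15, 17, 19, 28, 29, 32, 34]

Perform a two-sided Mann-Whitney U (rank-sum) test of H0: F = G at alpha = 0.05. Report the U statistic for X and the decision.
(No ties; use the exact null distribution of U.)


Step 1: Combine and sort all 13 observations; assign midranks.
sorted (value, group): (7,X), (8,X), (9,X), (13,Y), (15,Y), (17,Y), (19,Y), (21,X), (28,Y), (29,Y), (30,X), (32,Y), (34,Y)
ranks: 7->1, 8->2, 9->3, 13->4, 15->5, 17->6, 19->7, 21->8, 28->9, 29->10, 30->11, 32->12, 34->13
Step 2: Rank sum for X: R1 = 1 + 2 + 3 + 8 + 11 = 25.
Step 3: U_X = R1 - n1(n1+1)/2 = 25 - 5*6/2 = 25 - 15 = 10.
       U_Y = n1*n2 - U_X = 40 - 10 = 30.
Step 4: No ties, so the exact null distribution of U (based on enumerating the C(13,5) = 1287 equally likely rank assignments) gives the two-sided p-value.
Step 5: p-value = 0.170940; compare to alpha = 0.05. fail to reject H0.

U_X = 10, p = 0.170940, fail to reject H0 at alpha = 0.05.


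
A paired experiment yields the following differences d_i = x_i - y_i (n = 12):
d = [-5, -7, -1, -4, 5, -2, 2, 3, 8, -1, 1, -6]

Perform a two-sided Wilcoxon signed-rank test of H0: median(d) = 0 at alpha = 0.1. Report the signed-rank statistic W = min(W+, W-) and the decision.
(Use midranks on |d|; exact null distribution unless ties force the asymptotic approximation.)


Step 1: Drop any zero differences (none here) and take |d_i|.
|d| = [5, 7, 1, 4, 5, 2, 2, 3, 8, 1, 1, 6]
Step 2: Midrank |d_i| (ties get averaged ranks).
ranks: |5|->8.5, |7|->11, |1|->2, |4|->7, |5|->8.5, |2|->4.5, |2|->4.5, |3|->6, |8|->12, |1|->2, |1|->2, |6|->10
Step 3: Attach original signs; sum ranks with positive sign and with negative sign.
W+ = 8.5 + 4.5 + 6 + 12 + 2 = 33
W- = 8.5 + 11 + 2 + 7 + 4.5 + 2 + 10 = 45
(Check: W+ + W- = 78 should equal n(n+1)/2 = 78.)
Step 4: Test statistic W = min(W+, W-) = 33.
Step 5: Ties in |d|, so use the tie-corrected normal approximation.
        E[W] = n(n+1)/4 = 12*13/4 = 39.
        Tie groups: |d|=1 (t=3), |d|=2 (t=2), |d|=5 (t=2); sum(t^3 - t) = 36.
        Var[W] = n(n+1)(2n+1)/24 - sum(t^3-t)/48 = 3900/24 - 36/48 = 161.75.
        z = (W - E[W]) / sqrt(Var[W]) = (33 - 39) / 12.7181 = -0.4718.
        Two-sided p = 2*Phi(z) = 0.637092.
Step 6: alpha = 0.1. fail to reject H0.

W+ = 33, W- = 45, W = min = 33, p = 0.637092, fail to reject H0.


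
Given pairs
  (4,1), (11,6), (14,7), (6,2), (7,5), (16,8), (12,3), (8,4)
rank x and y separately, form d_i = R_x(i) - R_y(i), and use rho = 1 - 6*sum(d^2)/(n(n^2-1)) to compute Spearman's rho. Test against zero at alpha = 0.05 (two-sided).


Step 1: Rank x and y separately (midranks; no ties here).
rank(x): 4->1, 11->5, 14->7, 6->2, 7->3, 16->8, 12->6, 8->4
rank(y): 1->1, 6->6, 7->7, 2->2, 5->5, 8->8, 3->3, 4->4
Step 2: d_i = R_x(i) - R_y(i); compute d_i^2.
  (1-1)^2=0, (5-6)^2=1, (7-7)^2=0, (2-2)^2=0, (3-5)^2=4, (8-8)^2=0, (6-3)^2=9, (4-4)^2=0
sum(d^2) = 14.
Step 3: rho = 1 - 6*14 / (8*(8^2 - 1)) = 1 - 84/504 = 0.833333.
Step 4: Under H0, t = rho * sqrt((n-2)/(1-rho^2)) = 3.6927 ~ t(6).
Step 5: Two-sided p-value from the t-distribution with 6 df = 0.010176.
Step 6: alpha = 0.05. reject H0.

rho = 0.8333, p = 0.010176, reject H0 at alpha = 0.05.


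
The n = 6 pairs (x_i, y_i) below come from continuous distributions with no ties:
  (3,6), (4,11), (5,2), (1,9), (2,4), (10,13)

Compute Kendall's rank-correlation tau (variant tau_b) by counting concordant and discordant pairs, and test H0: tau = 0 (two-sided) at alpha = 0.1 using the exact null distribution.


Step 1: Enumerate the 15 unordered pairs (i,j) with i<j and classify each by sign(x_j-x_i) * sign(y_j-y_i).
  (1,2):dx=+1,dy=+5->C; (1,3):dx=+2,dy=-4->D; (1,4):dx=-2,dy=+3->D; (1,5):dx=-1,dy=-2->C
  (1,6):dx=+7,dy=+7->C; (2,3):dx=+1,dy=-9->D; (2,4):dx=-3,dy=-2->C; (2,5):dx=-2,dy=-7->C
  (2,6):dx=+6,dy=+2->C; (3,4):dx=-4,dy=+7->D; (3,5):dx=-3,dy=+2->D; (3,6):dx=+5,dy=+11->C
  (4,5):dx=+1,dy=-5->D; (4,6):dx=+9,dy=+4->C; (5,6):dx=+8,dy=+9->C
Step 2: C = 9, D = 6, total pairs = 15.
Step 3: tau = (C - D)/(n(n-1)/2) = (9 - 6)/15 = 0.200000.
Step 4: Exact two-sided p-value (enumerate n! = 720 permutations of y under H0): p = 0.719444.
Step 5: alpha = 0.1. fail to reject H0.

tau_b = 0.2000 (C=9, D=6), p = 0.719444, fail to reject H0.


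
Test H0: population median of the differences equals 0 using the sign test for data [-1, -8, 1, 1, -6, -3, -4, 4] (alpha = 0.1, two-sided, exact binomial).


Step 1: Discard zero differences. Original n = 8; n_eff = number of nonzero differences = 8.
Nonzero differences (with sign): -1, -8, +1, +1, -6, -3, -4, +4
Step 2: Count signs: positive = 3, negative = 5.
Step 3: Under H0: P(positive) = 0.5, so the number of positives S ~ Bin(8, 0.5).
Step 4: Two-sided exact p-value = sum of Bin(8,0.5) probabilities at or below the observed probability = 0.726562.
Step 5: alpha = 0.1. fail to reject H0.

n_eff = 8, pos = 3, neg = 5, p = 0.726562, fail to reject H0.


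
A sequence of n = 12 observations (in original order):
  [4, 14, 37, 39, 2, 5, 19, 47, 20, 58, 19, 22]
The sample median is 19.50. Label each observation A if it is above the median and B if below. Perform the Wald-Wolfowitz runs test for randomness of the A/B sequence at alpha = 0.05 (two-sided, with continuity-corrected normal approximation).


Step 1: Compute median = 19.50; label A = above, B = below.
Labels in order: BBAABBBAAABA  (n_A = 6, n_B = 6)
Step 2: Count runs R = 6.
Step 3: Under H0 (random ordering), E[R] = 2*n_A*n_B/(n_A+n_B) + 1 = 2*6*6/12 + 1 = 7.0000.
        Var[R] = 2*n_A*n_B*(2*n_A*n_B - n_A - n_B) / ((n_A+n_B)^2 * (n_A+n_B-1)) = 4320/1584 = 2.7273.
        SD[R] = 1.6514.
Step 4: Continuity-corrected z = (R + 0.5 - E[R]) / SD[R] = (6 + 0.5 - 7.0000) / 1.6514 = -0.3028.
Step 5: Two-sided p-value via normal approximation = 2*(1 - Phi(|z|)) = 0.762069.
Step 6: alpha = 0.05. fail to reject H0.

R = 6, z = -0.3028, p = 0.762069, fail to reject H0.
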